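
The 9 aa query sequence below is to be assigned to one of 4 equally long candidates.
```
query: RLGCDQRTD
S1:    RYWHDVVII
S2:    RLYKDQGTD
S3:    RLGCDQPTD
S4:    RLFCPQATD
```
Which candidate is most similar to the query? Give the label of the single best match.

Hamming distances to query — S1: 7; S2: 3; S3: 1; S4: 3.
Smallest is S3 with 1 mismatch.

S3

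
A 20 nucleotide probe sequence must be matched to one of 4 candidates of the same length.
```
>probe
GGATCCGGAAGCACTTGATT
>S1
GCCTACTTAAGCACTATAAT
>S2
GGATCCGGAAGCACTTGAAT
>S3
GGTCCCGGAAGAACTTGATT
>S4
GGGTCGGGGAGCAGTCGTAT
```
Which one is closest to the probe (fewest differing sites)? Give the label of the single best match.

Hamming distances to probe — S1: 8; S2: 1; S3: 3; S4: 7.
Smallest is S2 with 1 mismatch.

S2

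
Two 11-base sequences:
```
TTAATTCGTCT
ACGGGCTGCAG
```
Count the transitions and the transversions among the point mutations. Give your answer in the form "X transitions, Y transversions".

6 transitions, 4 transversions

Transitions (purine↔purine or pyrimidine↔pyrimidine): 2 T→C, 3 A→G, 4 A→G, 6 T→C, 7 C→T, 9 T→C.
Transversions (purine↔pyrimidine): 1 T→A, 5 T→G, 10 C→A, 11 T→G.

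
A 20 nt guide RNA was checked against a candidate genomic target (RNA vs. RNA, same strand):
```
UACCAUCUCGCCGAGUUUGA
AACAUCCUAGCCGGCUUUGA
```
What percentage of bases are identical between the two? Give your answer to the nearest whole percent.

65%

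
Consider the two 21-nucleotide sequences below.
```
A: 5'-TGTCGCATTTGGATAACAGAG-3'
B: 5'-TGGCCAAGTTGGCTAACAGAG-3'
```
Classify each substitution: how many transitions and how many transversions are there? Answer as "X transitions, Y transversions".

0 transitions, 5 transversions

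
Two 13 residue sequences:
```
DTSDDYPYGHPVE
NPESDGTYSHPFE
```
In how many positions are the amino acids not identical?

8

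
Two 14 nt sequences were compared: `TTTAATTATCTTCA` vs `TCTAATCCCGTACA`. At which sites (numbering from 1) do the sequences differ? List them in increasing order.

Differences at site 2 (T→C), site 7 (T→C), site 8 (A→C), site 9 (T→C), site 10 (C→G), site 12 (T→A).

2, 7, 8, 9, 10, 12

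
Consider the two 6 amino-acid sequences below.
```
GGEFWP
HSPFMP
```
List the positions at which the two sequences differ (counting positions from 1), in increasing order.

1, 2, 3, 5

Differences at position 1 (G→H), position 2 (G→S), position 3 (E→P), position 5 (W→M).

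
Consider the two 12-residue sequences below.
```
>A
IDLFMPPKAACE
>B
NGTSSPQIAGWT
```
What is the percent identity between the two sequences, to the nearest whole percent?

17%

10 positions differ (1, 2, 3, 4, 5, 7, 8, 10, 11, 12), so 2 of 12 match: 2/12 = 16.67%.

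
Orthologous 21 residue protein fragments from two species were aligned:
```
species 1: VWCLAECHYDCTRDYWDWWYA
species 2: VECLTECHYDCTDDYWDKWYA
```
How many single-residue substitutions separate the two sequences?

4

Comparing position by position, 4 positions differ: 2 (W/E), 5 (A/T), 13 (R/D), 18 (W/K).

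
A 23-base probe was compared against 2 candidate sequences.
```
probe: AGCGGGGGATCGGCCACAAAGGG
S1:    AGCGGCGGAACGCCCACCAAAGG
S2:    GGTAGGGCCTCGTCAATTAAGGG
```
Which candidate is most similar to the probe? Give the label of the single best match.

S1

S1 differs at 5 positions; S2 differs at 9 positions. The closest is S1.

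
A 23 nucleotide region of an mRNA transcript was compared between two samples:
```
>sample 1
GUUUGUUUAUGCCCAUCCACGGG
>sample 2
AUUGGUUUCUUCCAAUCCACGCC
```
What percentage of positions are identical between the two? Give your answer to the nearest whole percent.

Mismatches at positions 1, 4, 9, 11, 14, 22, 23 (1-based): 7 of 23.
Identical positions: 16/23 = 69.57% → 70%.

70%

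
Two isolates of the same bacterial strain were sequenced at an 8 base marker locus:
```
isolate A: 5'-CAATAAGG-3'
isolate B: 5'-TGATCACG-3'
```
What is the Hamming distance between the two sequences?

4

The sequences differ at sites 1, 2, 5, 7 (1-based) — 4 in total.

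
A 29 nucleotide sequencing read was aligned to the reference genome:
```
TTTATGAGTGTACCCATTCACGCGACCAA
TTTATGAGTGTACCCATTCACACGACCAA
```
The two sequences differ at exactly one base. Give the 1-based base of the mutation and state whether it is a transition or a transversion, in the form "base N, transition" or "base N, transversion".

base 22, transition

The sequences differ only at base 22: G→A (purine→purine), a transition.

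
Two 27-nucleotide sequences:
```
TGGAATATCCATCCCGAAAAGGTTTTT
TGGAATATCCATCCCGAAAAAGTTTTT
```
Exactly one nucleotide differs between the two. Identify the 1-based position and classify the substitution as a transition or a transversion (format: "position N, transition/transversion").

position 21, transition

Position 21 changes G→A. G is a purine and A is a purine, so this is a transition.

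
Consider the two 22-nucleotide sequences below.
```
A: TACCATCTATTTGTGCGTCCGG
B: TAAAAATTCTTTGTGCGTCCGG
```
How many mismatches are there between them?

Mismatches (1-based): base 3: C→A; base 4: C→A; base 6: T→A; base 7: C→T; base 9: A→C.

5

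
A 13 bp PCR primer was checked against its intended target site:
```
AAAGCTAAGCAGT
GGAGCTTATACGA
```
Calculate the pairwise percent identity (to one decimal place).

Mismatches at positions 1, 2, 7, 9, 10, 11, 13 (1-based): 7 of 13.
Identical positions: 6/13 = 46.15% → 46.2%.

46.2%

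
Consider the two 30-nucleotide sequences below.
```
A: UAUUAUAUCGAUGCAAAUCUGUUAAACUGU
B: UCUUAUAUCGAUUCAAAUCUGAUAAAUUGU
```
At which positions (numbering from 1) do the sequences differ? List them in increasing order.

Differences at position 2 (A→C), position 13 (G→U), position 22 (U→A), position 27 (C→U).

2, 13, 22, 27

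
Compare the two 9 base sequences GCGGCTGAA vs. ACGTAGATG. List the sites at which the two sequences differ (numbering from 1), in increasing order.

1, 4, 5, 6, 7, 8, 9

Scanning 1-based: 1: G/A; 4: G/T; 5: C/A; 6: T/G; 7: G/A; 8: A/T; 9: A/G.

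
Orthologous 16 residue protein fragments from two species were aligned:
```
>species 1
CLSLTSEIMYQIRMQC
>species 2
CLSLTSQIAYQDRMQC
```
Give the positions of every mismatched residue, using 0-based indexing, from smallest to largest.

6, 8, 11

Scanning 0-based: 6: E/Q; 8: M/A; 11: I/D.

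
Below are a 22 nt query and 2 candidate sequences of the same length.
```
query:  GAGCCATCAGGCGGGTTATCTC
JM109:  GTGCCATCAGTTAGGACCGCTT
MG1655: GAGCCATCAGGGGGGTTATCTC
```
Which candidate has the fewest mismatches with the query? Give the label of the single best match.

JM109 differs at 9 sites; MG1655 differs at 1 site. The closest is MG1655.

MG1655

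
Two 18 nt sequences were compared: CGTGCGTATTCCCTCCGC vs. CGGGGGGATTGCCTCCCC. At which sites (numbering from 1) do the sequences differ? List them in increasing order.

3, 5, 7, 11, 17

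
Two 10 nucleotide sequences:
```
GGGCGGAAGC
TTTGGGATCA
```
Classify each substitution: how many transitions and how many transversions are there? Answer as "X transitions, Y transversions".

0 transitions, 7 transversions

Transitions (purine↔purine or pyrimidine↔pyrimidine): none.
Transversions (purine↔pyrimidine): 1 G→T, 2 G→T, 3 G→T, 4 C→G, 8 A→T, 9 G→C, 10 C→A.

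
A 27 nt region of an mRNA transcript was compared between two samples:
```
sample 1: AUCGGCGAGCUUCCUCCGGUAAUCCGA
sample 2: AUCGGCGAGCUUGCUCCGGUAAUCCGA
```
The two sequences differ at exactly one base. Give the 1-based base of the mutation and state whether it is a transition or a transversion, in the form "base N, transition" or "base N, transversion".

base 13, transversion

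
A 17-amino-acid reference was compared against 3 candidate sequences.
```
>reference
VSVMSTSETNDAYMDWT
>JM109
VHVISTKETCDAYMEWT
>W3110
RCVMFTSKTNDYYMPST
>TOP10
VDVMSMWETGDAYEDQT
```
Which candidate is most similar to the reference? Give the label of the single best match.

JM109

Hamming distances to reference — JM109: 5; W3110: 7; TOP10: 6.
Smallest is JM109 with 5 mismatches.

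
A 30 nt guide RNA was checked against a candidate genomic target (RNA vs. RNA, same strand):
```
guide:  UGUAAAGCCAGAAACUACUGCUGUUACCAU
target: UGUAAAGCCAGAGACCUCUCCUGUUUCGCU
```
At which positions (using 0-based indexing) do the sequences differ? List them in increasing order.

12, 15, 16, 19, 25, 27, 28

Scanning 0-based: 12: A/G; 15: U/C; 16: A/U; 19: G/C; 25: A/U; 27: C/G; 28: A/C.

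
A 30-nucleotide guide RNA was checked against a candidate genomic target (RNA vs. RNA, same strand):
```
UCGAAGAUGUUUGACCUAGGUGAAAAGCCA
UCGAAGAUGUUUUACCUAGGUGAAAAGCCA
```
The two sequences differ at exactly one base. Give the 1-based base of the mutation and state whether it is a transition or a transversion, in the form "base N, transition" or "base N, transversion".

base 13, transversion

Base 13 changes G→U. G is a purine and U is a pyrimidine, so this is a transversion.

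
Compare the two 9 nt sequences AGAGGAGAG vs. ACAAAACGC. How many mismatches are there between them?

6

The sequences differ at bases 2, 4, 5, 7, 8, 9 (1-based) — 6 in total.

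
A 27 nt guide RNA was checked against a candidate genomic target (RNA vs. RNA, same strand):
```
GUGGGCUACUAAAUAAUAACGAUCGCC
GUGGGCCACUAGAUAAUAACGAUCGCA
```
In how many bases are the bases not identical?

3

Mismatches (1-based): base 7: U→C; base 12: A→G; base 27: C→A.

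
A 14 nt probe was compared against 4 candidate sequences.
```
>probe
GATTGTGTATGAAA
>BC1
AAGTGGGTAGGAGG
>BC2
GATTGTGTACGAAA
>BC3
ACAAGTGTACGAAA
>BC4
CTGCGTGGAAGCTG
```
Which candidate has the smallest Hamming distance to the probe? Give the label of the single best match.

BC2

BC1 differs at 6 positions; BC2 differs at 1 position; BC3 differs at 5 positions; BC4 differs at 9 positions. The closest is BC2.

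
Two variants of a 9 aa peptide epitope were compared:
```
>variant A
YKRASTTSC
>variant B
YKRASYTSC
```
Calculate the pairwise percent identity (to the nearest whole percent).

89%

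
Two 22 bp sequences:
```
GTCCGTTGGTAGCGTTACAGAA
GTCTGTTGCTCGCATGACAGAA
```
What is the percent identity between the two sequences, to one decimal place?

Mismatches at positions 4, 9, 11, 14, 16 (1-based): 5 of 22.
Identical positions: 17/22 = 77.27% → 77.3%.

77.3%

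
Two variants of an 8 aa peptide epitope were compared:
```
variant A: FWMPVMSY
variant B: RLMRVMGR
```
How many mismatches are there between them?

5

Mismatches (1-based): residue 1: F→R; residue 2: W→L; residue 4: P→R; residue 7: S→G; residue 8: Y→R.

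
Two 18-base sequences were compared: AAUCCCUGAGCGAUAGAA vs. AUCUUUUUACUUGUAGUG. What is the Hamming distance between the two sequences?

12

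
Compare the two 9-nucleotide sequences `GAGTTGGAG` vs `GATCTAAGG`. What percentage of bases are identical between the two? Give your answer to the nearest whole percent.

44%

Mismatches at positions 3, 4, 6, 7, 8 (1-based): 5 of 9.
Identical positions: 4/9 = 44.44% → 44%.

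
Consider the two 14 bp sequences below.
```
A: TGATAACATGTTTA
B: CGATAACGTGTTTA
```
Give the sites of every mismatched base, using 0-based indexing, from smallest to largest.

0, 7

Scanning 0-based: 0: T/C; 7: A/G.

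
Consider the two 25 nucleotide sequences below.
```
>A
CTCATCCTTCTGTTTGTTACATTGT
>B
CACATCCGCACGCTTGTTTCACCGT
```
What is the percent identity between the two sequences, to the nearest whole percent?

64%

Mismatches at positions 2, 8, 9, 10, 11, 13, 19, 22, 23 (1-based): 9 of 25.
Identical positions: 16/25 = 64% → 64%.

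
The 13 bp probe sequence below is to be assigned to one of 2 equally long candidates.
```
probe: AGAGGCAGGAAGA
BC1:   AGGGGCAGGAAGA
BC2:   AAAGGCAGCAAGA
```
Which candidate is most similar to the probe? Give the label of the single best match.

Hamming distances to probe — BC1: 1; BC2: 2.
Smallest is BC1 with 1 mismatch.

BC1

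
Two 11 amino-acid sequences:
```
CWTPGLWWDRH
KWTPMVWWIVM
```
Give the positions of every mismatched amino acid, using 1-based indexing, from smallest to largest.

1, 5, 6, 9, 10, 11

Scanning 1-based: 1: C/K; 5: G/M; 6: L/V; 9: D/I; 10: R/V; 11: H/M.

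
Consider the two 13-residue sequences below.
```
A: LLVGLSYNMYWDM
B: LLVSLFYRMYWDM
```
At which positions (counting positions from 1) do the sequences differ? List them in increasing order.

4, 6, 8

Differences at position 4 (G→S), position 6 (S→F), position 8 (N→R).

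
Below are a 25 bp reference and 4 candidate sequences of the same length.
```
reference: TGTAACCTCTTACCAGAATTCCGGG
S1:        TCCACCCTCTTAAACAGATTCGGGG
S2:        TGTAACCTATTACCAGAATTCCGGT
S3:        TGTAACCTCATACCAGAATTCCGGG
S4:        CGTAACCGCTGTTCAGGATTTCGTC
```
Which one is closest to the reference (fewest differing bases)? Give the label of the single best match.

Hamming distances to reference — S1: 9; S2: 2; S3: 1; S4: 9.
Smallest is S3 with 1 mismatch.

S3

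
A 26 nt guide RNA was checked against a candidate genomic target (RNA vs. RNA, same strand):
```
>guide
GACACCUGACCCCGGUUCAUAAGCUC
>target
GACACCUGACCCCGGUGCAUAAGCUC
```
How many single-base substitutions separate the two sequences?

1

Mismatches (1-based): base 17: U→G.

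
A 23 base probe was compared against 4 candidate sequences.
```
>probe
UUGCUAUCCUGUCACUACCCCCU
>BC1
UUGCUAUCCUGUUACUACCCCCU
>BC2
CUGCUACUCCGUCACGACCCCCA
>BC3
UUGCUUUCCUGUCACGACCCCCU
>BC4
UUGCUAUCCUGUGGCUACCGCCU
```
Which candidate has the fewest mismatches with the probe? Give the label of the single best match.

BC1 differs at 1 base; BC2 differs at 6 bases; BC3 differs at 2 bases; BC4 differs at 3 bases. The closest is BC1.

BC1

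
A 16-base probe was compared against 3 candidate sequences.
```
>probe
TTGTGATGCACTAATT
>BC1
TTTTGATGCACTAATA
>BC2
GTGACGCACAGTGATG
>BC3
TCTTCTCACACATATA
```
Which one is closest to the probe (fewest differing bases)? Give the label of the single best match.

BC1

Hamming distances to probe — BC1: 2; BC2: 9; BC3: 9.
Smallest is BC1 with 2 mismatches.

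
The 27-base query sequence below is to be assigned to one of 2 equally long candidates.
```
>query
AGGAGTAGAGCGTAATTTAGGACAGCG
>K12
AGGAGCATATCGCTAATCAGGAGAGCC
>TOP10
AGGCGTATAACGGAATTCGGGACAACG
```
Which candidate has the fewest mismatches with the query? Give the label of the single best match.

K12 differs at 9 positions; TOP10 differs at 7 positions. The closest is TOP10.

TOP10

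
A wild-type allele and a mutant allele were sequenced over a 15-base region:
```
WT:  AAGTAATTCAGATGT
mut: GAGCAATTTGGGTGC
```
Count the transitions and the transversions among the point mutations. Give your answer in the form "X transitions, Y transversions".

6 transitions, 0 transversions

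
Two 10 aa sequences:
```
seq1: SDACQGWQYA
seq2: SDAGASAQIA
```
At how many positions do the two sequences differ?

5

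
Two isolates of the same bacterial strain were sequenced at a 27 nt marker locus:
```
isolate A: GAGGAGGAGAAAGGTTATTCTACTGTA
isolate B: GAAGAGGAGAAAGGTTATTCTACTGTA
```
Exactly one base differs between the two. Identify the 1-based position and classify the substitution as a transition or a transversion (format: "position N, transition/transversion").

position 3, transition

Position 3 changes G→A. G is a purine and A is a purine, so this is a transition.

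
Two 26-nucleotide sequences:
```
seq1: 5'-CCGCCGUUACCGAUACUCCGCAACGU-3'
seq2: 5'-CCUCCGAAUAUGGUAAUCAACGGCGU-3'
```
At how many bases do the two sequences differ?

Comparing position by position, 12 bases differ: 3 (G/U), 7 (U/A), 8 (U/A), 9 (A/U), 10 (C/A), 11 (C/U), 13 (A/G), 16 (C/A), 19 (C/A), 20 (G/A), 22 (A/G), 23 (A/G).

12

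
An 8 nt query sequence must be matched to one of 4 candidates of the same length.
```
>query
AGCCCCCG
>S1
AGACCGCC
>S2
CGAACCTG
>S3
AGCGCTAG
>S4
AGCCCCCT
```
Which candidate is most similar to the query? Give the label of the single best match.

Hamming distances to query — S1: 3; S2: 4; S3: 3; S4: 1.
Smallest is S4 with 1 mismatch.

S4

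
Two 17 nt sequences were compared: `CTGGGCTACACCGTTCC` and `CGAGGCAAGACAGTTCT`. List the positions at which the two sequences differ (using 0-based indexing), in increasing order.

1, 2, 6, 8, 11, 16

Scanning 0-based: 1: T/G; 2: G/A; 6: T/A; 8: C/G; 11: C/A; 16: C/T.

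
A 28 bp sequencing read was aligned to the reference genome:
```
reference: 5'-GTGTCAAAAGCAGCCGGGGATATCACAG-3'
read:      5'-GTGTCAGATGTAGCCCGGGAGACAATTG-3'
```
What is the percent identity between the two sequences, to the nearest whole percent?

Mismatches at positions 7, 9, 11, 16, 21, 23, 24, 26, 27 (1-based): 9 of 28.
Identical positions: 19/28 = 67.86% → 68%.

68%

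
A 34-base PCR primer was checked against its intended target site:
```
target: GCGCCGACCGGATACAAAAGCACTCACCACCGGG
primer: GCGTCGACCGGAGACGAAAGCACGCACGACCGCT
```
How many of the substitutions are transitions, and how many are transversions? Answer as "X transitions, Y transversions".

2 transitions, 5 transversions

Mismatches (1-based):
position 4: C→T (pyrimidine→pyrimidine, transition)
position 13: T→G (pyrimidine→purine, transversion)
position 16: A→G (purine→purine, transition)
position 24: T→G (pyrimidine→purine, transversion)
position 28: C→G (pyrimidine→purine, transversion)
position 33: G→C (purine→pyrimidine, transversion)
position 34: G→T (purine→pyrimidine, transversion)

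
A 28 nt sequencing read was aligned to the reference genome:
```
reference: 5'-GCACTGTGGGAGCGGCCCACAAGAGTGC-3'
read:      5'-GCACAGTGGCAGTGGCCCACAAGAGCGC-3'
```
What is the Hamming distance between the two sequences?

The sequences differ at positions 5, 10, 13, 26 (1-based) — 4 in total.

4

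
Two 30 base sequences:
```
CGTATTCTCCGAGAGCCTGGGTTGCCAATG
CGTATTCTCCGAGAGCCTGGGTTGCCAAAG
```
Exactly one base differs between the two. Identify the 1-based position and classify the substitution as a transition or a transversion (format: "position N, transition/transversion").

position 29, transversion

The sequences differ only at position 29: T→A (pyrimidine→purine), a transversion.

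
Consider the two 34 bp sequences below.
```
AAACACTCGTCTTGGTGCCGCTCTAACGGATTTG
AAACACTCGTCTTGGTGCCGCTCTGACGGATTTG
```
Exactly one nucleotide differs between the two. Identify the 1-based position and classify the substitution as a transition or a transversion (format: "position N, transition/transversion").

Position 25 changes A→G. A is a purine and G is a purine, so this is a transition.

position 25, transition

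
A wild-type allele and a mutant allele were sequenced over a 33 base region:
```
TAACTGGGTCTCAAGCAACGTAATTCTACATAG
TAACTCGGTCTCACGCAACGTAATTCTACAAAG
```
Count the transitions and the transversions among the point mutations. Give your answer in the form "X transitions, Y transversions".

Mismatches (1-based):
position 6: G→C (purine→pyrimidine, transversion)
position 14: A→C (purine→pyrimidine, transversion)
position 31: T→A (pyrimidine→purine, transversion)

0 transitions, 3 transversions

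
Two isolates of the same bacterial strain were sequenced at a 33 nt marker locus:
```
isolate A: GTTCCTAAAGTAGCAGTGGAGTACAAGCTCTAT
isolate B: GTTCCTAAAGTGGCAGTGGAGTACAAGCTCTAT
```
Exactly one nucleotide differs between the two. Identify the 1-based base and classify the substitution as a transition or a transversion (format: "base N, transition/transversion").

base 12, transition

The sequences differ only at base 12: A→G (purine→purine), a transition.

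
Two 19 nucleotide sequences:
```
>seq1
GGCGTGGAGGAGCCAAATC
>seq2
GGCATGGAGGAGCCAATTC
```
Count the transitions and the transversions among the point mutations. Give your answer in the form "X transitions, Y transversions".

1 transition, 1 transversion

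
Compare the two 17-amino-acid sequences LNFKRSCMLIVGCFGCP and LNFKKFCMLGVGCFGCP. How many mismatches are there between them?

3

Mismatches (1-based): residue 5: R→K; residue 6: S→F; residue 10: I→G.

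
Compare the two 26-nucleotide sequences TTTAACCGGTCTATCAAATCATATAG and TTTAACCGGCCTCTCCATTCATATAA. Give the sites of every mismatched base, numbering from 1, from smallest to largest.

10, 13, 16, 18, 26

Differences at site 10 (T→C), site 13 (A→C), site 16 (A→C), site 18 (A→T), site 26 (G→A).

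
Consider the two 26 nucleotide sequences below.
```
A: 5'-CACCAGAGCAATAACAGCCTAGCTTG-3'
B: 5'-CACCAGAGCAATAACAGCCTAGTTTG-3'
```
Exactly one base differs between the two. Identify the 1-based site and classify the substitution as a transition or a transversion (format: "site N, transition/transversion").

Site 23 changes C→T. C is a pyrimidine and T is a pyrimidine, so this is a transition.

site 23, transition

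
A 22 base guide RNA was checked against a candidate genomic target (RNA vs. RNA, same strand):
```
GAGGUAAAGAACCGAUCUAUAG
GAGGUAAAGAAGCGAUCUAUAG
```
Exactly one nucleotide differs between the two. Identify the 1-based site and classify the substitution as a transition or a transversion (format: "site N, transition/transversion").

site 12, transversion

Site 12 changes C→G. C is a pyrimidine and G is a purine, so this is a transversion.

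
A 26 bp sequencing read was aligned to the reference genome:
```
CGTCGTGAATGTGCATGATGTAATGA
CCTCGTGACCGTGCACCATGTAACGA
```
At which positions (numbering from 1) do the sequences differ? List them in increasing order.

2, 9, 10, 16, 17, 24

Differences at position 2 (G→C), position 9 (A→C), position 10 (T→C), position 16 (T→C), position 17 (G→C), position 24 (T→C).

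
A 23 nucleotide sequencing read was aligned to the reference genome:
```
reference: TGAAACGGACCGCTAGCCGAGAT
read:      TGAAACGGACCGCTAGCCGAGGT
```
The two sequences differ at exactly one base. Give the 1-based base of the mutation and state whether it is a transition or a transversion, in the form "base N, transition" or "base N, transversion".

base 22, transition

Base 22 changes A→G. A is a purine and G is a purine, so this is a transition.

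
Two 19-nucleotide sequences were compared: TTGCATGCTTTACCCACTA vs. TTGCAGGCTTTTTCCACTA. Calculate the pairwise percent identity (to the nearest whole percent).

Mismatches at positions 6, 12, 13 (1-based): 3 of 19.
Identical positions: 16/19 = 84.21% → 84%.

84%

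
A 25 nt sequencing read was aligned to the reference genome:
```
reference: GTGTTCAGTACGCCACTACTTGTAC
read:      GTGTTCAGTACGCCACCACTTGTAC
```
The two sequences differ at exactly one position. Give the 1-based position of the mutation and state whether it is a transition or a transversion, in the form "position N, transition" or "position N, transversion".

position 17, transition

The sequences differ only at position 17: T→C (pyrimidine→pyrimidine), a transition.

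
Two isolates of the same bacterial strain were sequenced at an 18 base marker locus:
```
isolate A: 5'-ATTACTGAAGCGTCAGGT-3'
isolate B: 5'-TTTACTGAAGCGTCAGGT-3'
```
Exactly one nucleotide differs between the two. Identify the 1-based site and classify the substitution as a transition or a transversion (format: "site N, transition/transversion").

The sequences differ only at site 1: A→T (purine→pyrimidine), a transversion.

site 1, transversion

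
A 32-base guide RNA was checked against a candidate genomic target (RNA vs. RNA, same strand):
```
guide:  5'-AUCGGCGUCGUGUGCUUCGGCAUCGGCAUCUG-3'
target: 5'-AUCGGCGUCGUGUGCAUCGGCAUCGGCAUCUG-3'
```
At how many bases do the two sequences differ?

Comparing position by position, 1 base differs: 16 (U/A).

1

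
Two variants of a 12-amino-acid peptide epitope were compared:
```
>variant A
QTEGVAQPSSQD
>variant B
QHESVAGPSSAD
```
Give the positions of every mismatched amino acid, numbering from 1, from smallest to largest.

2, 4, 7, 11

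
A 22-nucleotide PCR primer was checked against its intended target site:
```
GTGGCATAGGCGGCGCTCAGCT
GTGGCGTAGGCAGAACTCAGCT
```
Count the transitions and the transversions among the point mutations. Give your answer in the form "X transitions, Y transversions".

3 transitions, 1 transversion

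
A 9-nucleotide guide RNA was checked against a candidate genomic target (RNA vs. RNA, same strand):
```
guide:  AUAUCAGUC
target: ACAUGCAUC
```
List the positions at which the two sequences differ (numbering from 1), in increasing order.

2, 5, 6, 7

Scanning 1-based: 2: U/C; 5: C/G; 6: A/C; 7: G/A.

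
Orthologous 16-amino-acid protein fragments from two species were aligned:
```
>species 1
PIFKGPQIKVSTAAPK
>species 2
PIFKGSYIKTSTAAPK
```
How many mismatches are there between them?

3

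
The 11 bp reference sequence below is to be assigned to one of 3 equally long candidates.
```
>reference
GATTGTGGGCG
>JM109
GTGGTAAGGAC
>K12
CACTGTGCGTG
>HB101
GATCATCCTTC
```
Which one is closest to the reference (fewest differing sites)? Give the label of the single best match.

K12

Hamming distances to reference — JM109: 8; K12: 4; HB101: 7.
Smallest is K12 with 4 mismatches.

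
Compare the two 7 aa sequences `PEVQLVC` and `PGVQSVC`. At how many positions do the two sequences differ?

2

Mismatches (1-based): position 2: E→G; position 5: L→S.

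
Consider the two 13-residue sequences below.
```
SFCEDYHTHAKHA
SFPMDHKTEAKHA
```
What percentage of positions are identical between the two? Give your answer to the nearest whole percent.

62%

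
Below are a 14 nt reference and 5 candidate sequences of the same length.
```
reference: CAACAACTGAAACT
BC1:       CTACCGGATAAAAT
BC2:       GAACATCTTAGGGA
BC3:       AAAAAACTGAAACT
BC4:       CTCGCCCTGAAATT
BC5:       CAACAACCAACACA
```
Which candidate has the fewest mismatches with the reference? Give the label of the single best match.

BC1 differs at 7 positions; BC2 differs at 7 positions; BC3 differs at 2 positions; BC4 differs at 6 positions; BC5 differs at 4 positions. The closest is BC3.

BC3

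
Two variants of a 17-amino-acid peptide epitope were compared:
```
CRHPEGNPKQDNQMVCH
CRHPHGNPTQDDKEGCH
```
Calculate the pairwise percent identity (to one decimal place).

6 positions differ (5, 9, 12, 13, 14, 15), so 11 of 17 match: 11/17 = 64.71%.

64.7%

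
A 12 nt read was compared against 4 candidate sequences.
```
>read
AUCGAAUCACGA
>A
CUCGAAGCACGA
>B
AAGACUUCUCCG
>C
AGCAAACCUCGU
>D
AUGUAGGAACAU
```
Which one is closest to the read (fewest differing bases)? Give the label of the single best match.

A

A differs at 2 bases; B differs at 8 bases; C differs at 5 bases; D differs at 7 bases. The closest is A.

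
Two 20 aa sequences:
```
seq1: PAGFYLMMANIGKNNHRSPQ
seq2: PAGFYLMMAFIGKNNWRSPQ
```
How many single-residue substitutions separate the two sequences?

2

Mismatches (1-based): residue 10: N→F; residue 16: H→W.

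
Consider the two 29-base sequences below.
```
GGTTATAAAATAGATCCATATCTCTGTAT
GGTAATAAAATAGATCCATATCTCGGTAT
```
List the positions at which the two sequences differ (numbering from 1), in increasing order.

4, 25

Scanning 1-based: 4: T/A; 25: T/G.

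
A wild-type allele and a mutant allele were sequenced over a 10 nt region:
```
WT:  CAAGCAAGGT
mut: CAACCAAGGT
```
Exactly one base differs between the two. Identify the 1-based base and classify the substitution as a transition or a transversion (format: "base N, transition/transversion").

The sequences differ only at base 4: G→C (purine→pyrimidine), a transversion.

base 4, transversion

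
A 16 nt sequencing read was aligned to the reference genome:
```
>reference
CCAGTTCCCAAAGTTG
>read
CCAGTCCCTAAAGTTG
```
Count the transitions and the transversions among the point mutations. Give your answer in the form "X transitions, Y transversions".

Mismatches (1-based):
site 6: T→C (pyrimidine→pyrimidine, transition)
site 9: C→T (pyrimidine→pyrimidine, transition)

2 transitions, 0 transversions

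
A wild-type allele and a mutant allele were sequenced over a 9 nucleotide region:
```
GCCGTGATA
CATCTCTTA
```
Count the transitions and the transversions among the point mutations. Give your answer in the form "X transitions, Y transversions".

Transitions (purine↔purine or pyrimidine↔pyrimidine): 3 C→T.
Transversions (purine↔pyrimidine): 1 G→C, 2 C→A, 4 G→C, 6 G→C, 7 A→T.

1 transition, 5 transversions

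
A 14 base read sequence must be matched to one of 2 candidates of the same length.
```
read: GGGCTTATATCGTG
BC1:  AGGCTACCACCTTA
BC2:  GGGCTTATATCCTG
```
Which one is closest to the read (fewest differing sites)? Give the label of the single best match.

Hamming distances to read — BC1: 7; BC2: 1.
Smallest is BC2 with 1 mismatch.

BC2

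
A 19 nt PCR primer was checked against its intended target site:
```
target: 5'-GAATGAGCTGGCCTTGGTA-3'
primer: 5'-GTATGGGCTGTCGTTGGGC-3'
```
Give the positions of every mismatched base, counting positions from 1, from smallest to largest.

Differences at position 2 (A→T), position 6 (A→G), position 11 (G→T), position 13 (C→G), position 18 (T→G), position 19 (A→C).

2, 6, 11, 13, 18, 19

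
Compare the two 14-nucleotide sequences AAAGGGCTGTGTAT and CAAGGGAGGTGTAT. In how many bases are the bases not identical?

Comparing position by position, 3 bases differ: 1 (A/C), 7 (C/A), 8 (T/G).

3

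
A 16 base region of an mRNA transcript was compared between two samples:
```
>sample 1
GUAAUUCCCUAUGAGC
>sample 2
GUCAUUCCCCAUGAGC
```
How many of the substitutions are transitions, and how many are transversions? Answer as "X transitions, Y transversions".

1 transition, 1 transversion

Mismatches (1-based):
site 3: A→C (purine→pyrimidine, transversion)
site 10: U→C (pyrimidine→pyrimidine, transition)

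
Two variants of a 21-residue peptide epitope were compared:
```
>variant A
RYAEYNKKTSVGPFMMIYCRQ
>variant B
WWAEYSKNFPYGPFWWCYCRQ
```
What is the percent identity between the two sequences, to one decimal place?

10 positions differ (1, 2, 6, 8, 9, 10, 11, 15, 16, 17), so 11 of 21 match: 11/21 = 52.38%.

52.4%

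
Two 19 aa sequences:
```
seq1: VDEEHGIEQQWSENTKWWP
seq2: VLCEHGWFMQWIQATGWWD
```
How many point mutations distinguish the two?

10

Comparing position by position, 10 positions differ: 2 (D/L), 3 (E/C), 7 (I/W), 8 (E/F), 9 (Q/M), 12 (S/I), 13 (E/Q), 14 (N/A), 16 (K/G), 19 (P/D).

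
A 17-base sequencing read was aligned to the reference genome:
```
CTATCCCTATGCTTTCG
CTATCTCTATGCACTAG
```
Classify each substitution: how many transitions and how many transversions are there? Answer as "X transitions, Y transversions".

Transitions (purine↔purine or pyrimidine↔pyrimidine): 6 C→T, 14 T→C.
Transversions (purine↔pyrimidine): 13 T→A, 16 C→A.

2 transitions, 2 transversions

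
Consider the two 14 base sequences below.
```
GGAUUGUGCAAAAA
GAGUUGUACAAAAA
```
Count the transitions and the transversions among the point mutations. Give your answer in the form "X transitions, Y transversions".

3 transitions, 0 transversions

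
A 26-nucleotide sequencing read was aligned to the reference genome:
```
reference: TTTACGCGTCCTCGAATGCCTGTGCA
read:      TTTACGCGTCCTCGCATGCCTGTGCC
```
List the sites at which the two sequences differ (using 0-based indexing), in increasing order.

14, 25

Differences at site 14 (A→C), site 25 (A→C).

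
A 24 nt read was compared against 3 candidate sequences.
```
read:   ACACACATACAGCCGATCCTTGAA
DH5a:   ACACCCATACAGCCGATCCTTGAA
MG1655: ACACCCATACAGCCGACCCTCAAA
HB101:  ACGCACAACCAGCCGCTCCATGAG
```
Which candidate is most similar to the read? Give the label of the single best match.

Hamming distances to read — DH5a: 1; MG1655: 4; HB101: 6.
Smallest is DH5a with 1 mismatch.

DH5a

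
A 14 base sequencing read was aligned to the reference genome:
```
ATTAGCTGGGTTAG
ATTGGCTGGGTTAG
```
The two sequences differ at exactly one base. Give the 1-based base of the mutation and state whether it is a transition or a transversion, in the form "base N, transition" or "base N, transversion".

The sequences differ only at base 4: A→G (purine→purine), a transition.

base 4, transition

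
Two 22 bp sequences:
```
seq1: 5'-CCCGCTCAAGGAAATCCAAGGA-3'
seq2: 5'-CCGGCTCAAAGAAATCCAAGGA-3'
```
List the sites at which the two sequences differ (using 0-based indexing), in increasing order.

2, 9

Scanning 0-based: 2: C/G; 9: G/A.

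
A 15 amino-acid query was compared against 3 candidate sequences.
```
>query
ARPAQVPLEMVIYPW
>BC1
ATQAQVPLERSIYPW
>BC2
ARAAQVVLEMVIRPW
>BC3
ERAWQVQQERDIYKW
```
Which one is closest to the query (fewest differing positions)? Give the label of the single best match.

BC2

BC1 differs at 4 positions; BC2 differs at 3 positions; BC3 differs at 8 positions. The closest is BC2.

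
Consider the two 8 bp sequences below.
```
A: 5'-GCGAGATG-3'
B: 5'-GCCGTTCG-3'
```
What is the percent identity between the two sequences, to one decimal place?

37.5%

5 positions differ (3, 4, 5, 6, 7), so 3 of 8 match: 3/8 = 37.5%.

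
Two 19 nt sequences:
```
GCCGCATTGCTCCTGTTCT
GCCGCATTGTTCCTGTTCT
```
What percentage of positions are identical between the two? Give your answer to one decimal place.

94.7%

Mismatch at position 10 (1-based): 1 of 19.
Identical positions: 18/19 = 94.74% → 94.7%.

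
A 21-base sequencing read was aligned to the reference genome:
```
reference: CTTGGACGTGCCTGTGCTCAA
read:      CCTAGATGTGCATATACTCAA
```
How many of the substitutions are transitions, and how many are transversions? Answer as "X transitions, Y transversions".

5 transitions, 1 transversion

Mismatches (1-based):
position 2: T→C (pyrimidine→pyrimidine, transition)
position 4: G→A (purine→purine, transition)
position 7: C→T (pyrimidine→pyrimidine, transition)
position 12: C→A (pyrimidine→purine, transversion)
position 14: G→A (purine→purine, transition)
position 16: G→A (purine→purine, transition)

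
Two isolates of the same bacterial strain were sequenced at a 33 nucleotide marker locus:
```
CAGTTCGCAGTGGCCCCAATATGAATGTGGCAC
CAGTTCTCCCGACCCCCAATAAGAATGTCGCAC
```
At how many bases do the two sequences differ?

8

Comparing position by position, 8 bases differ: 7 (G/T), 9 (A/C), 10 (G/C), 11 (T/G), 12 (G/A), 13 (G/C), 22 (T/A), 29 (G/C).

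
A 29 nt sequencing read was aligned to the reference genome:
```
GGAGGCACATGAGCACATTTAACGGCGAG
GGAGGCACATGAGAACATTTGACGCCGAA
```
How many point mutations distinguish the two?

4

Comparing position by position, 4 sites differ: 14 (C/A), 21 (A/G), 25 (G/C), 29 (G/A).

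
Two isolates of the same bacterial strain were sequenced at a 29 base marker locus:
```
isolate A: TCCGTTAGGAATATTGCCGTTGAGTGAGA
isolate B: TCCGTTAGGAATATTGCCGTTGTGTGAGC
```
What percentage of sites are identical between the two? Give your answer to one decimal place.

93.1%

2 positions differ (23, 29), so 27 of 29 match: 27/29 = 93.1%.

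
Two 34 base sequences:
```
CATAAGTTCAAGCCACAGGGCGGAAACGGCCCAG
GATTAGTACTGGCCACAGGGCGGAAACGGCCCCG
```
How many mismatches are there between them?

6

Mismatches (1-based): base 1: C→G; base 4: A→T; base 8: T→A; base 10: A→T; base 11: A→G; base 33: A→C.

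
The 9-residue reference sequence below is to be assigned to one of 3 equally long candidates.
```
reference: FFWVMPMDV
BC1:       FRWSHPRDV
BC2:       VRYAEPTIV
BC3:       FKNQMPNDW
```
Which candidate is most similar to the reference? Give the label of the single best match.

Hamming distances to reference — BC1: 4; BC2: 7; BC3: 5.
Smallest is BC1 with 4 mismatches.

BC1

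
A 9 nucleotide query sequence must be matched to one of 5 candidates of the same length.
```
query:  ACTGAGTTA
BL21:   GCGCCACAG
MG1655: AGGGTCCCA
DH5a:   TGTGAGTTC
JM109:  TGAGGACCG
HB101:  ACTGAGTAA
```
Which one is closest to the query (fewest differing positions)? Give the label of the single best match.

HB101

Hamming distances to query — BL21: 8; MG1655: 6; DH5a: 3; JM109: 8; HB101: 1.
Smallest is HB101 with 1 mismatch.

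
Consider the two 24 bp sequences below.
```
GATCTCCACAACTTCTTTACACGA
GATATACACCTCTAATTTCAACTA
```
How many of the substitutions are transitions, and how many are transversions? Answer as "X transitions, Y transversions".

0 transitions, 9 transversions

Transitions (purine↔purine or pyrimidine↔pyrimidine): none.
Transversions (purine↔pyrimidine): 4 C→A, 6 C→A, 10 A→C, 11 A→T, 14 T→A, 15 C→A, 19 A→C, 20 C→A, 23 G→T.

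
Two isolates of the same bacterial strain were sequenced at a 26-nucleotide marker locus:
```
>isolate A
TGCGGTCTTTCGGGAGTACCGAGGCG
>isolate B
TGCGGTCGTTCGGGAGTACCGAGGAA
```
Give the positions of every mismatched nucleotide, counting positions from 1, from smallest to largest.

Differences at position 8 (T→G), position 25 (C→A), position 26 (G→A).

8, 25, 26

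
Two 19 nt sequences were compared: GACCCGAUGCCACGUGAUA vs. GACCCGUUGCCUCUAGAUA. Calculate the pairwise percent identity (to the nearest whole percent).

79%

Mismatches at positions 7, 12, 14, 15 (1-based): 4 of 19.
Identical positions: 15/19 = 78.95% → 79%.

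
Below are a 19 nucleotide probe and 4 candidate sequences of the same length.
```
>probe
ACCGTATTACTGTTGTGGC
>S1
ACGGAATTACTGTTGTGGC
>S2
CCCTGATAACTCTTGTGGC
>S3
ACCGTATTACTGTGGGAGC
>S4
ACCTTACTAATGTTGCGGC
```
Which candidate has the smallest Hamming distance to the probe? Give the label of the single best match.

S1

Hamming distances to probe — S1: 2; S2: 5; S3: 3; S4: 4.
Smallest is S1 with 2 mismatches.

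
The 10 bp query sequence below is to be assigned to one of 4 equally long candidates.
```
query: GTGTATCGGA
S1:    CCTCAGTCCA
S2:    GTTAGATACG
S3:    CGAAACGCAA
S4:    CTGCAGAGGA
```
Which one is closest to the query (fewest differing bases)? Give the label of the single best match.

S4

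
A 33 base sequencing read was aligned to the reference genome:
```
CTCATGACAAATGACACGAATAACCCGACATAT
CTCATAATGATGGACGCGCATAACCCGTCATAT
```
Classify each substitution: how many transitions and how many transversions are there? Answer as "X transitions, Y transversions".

Mismatches (1-based):
base 6: G→A (purine→purine, transition)
base 8: C→T (pyrimidine→pyrimidine, transition)
base 9: A→G (purine→purine, transition)
base 11: A→T (purine→pyrimidine, transversion)
base 12: T→G (pyrimidine→purine, transversion)
base 16: A→G (purine→purine, transition)
base 19: A→C (purine→pyrimidine, transversion)
base 28: A→T (purine→pyrimidine, transversion)

4 transitions, 4 transversions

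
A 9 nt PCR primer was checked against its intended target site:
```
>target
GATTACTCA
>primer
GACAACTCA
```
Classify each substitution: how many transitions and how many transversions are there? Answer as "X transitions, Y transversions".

Mismatches (1-based):
site 3: T→C (pyrimidine→pyrimidine, transition)
site 4: T→A (pyrimidine→purine, transversion)

1 transition, 1 transversion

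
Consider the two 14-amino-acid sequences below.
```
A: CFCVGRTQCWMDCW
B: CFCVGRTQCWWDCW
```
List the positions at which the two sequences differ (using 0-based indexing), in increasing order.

10

Scanning 0-based: 10: M/W.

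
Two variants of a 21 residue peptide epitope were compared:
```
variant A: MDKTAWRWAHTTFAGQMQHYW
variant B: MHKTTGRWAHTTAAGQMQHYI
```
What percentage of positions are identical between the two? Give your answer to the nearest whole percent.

76%

5 positions differ (2, 5, 6, 13, 21), so 16 of 21 match: 16/21 = 76.19%.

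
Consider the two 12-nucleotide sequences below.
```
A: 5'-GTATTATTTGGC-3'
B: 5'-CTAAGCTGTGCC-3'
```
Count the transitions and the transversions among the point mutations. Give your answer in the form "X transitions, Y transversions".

Transitions (purine↔purine or pyrimidine↔pyrimidine): none.
Transversions (purine↔pyrimidine): 1 G→C, 4 T→A, 5 T→G, 6 A→C, 8 T→G, 11 G→C.

0 transitions, 6 transversions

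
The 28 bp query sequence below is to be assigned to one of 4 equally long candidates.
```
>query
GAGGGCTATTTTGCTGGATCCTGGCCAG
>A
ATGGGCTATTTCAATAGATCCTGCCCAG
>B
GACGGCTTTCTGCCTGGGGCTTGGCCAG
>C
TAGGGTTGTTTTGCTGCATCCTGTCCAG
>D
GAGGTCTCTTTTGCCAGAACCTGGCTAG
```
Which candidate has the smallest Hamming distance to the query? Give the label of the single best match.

C

A differs at 7 bases; B differs at 8 bases; C differs at 5 bases; D differs at 6 bases. The closest is C.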